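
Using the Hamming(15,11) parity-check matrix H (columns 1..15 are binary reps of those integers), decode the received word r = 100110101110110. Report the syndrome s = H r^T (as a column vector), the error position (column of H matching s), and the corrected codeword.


s = (1, 1, 0, 0)^T, error position = 12, corrected codeword c = 100110101111110

Compute s = H r^T mod 2 one row at a time:
  s_1 = 0 + 1 + 1 + 1 + 0 + 1 + 1 + 0 = 5 ≡ 1 (mod 2).
  s_2 = 1 + 1 + 0 + 1 + 0 + 1 + 1 + 0 = 5 ≡ 1 (mod 2).
  s_3 = 0 + 0 + 0 + 1 + 1 + 1 + 1 + 0 = 4 ≡ 0 (mod 2).
  s_4 = 1 + 0 + 1 + 1 + 1 + 1 + 1 + 0 = 6 ≡ 0 (mod 2).
s = (1, 1, 0, 0)^T — this equals column 12 of H (binary 1100), so error is at position 12.
Correct: flip bit 12 of r = 100110101110110 to get c = 100110101111110.


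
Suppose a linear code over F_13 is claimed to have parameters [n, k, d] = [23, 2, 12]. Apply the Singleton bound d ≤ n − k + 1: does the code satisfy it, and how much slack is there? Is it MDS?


Singleton RHS = n − k + 1 = 22, slack = 10, bound satisfied, not MDS.

Singleton bound: d ≤ n − k + 1.
Here n = 23, k = 2, so n − k + 1 = 22.
Given d = 12, check d ≤ 22: YES.
Slack = (n − k + 1) − d = 10.
The code is NOT MDS (slack = 10 > 0).
Description: the claimed parameters are [23, 2, 12]_13; such a code would be non-MDS.


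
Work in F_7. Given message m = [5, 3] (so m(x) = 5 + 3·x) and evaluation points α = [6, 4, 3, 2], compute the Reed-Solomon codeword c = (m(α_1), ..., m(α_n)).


c = [2, 3, 0, 4]

Message polynomial: m(x) = 5 + 3·x (mod 7).
For each evaluation point α_i, compute m(α_i) mod 7:
  α_1 = 6: Horner steps 3 → 2, so m(6) = 2.
  α_2 = 4: Horner steps 3 → 3, so m(4) = 3.
  α_3 = 3: Horner steps 3 → 0, so m(3) = 0.
  α_4 = 2: Horner steps 3 → 4, so m(2) = 4.
Codeword c = [2, 3, 0, 4] ∈ F_7^4.


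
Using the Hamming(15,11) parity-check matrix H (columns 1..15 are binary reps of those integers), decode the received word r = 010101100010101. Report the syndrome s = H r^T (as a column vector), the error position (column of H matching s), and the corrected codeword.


s = (1, 1, 1, 0)^T, error position = 14, corrected codeword c = 010101100010111

Compute s = H r^T mod 2 one row at a time:
  s_1 = 0 + 0 + 0 + 1 + 0 + 1 + 0 + 1 = 3 ≡ 1 (mod 2).
  s_2 = 1 + 0 + 1 + 1 + 0 + 1 + 0 + 1 = 5 ≡ 1 (mod 2).
  s_3 = 1 + 0 + 1 + 1 + 0 + 1 + 0 + 1 = 5 ≡ 1 (mod 2).
  s_4 = 0 + 0 + 0 + 1 + 0 + 1 + 1 + 1 = 4 ≡ 0 (mod 2).
s = (1, 1, 1, 0)^T — this equals column 14 of H (binary 1110), so error is at position 14.
Correct: flip bit 14 of r = 010101100010101 to get c = 010101100010111.


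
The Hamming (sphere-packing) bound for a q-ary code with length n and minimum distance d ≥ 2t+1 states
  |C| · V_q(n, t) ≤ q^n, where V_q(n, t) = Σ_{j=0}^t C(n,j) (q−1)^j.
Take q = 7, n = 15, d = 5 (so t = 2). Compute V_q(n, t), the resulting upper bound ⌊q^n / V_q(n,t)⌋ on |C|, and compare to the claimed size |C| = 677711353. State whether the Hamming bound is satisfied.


V_q(n, t) = 3871, q^n = 4747561509943, Hamming bound = 1226443169, |C| = 677711353 ≤ bound (satisfied).

Step 1: Compute V_q(n, t) = Σ_{j=0}^2 C(n, j) (q−1)^j.
  j = 0: C(15,0)·(6)^0 = 1·1 = 1.
  j = 1: C(15,1)·(6)^1 = 15·6 = 90.
  j = 2: C(15,2)·(6)^2 = 105·36 = 3780.
  V_q(n, t) = 1 + 90 + 3780 = 3871.
Step 2: q^n = 7^15 = 4747561509943.
Step 3: Hamming bound ⌊q^n / V_q(n,t)⌋ = ⌊4747561509943/3871⌋ = 1226443169.
Step 4: Compare |C| = 677711353 to 1226443169: satisfied.
The claimed |C| lies below the Hamming bound.


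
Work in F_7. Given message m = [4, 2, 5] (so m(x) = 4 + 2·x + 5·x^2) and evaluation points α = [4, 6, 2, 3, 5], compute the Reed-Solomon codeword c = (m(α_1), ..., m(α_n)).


c = [1, 0, 0, 6, 6]

Message polynomial: m(x) = 4 + 2·x + 5·x^2 (mod 7).
For each evaluation point α_i, compute m(α_i) mod 7:
  α_1 = 4: Horner steps 5 → 1 → 1, so m(4) = 1.
  α_2 = 6: Horner steps 5 → 4 → 0, so m(6) = 0.
  α_3 = 2: Horner steps 5 → 5 → 0, so m(2) = 0.
  α_4 = 3: Horner steps 5 → 3 → 6, so m(3) = 6.
  α_5 = 5: Horner steps 5 → 6 → 6, so m(5) = 6.
Codeword c = [1, 0, 0, 6, 6] ∈ F_7^5.


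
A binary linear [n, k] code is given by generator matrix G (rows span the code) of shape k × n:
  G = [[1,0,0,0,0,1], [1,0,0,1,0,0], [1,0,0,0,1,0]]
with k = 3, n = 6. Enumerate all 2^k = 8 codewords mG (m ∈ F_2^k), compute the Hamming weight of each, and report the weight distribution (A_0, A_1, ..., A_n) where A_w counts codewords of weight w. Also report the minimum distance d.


Weight distribution: A_0 = 1, A_2 = 6, A_4 = 1. Minimum distance d = 2.

Enumerate all 2^3 = 8 messages m ∈ F_2^3.
For each, compute codeword c = mG in F_2^6, then tally its weight.
  m = 000 → c = 000000, weight = 0.
  m = 100 → c = 100001, weight = 2.
  m = 010 → c = 100100, weight = 2.
  m = 110 → c = 000101, weight = 2.
  m = 001 → c = 100010, weight = 2.
  m = 101 → c = 000011, weight = 2.
  m = 011 → c = 000110, weight = 2.
  m = 111 → c = 100111, weight = 4.
Tally weights:
  weight 0: 1 codewords.
  weight 2: 6 codewords.
  weight 4: 1 codewords.
Minimum distance d = smallest w > 0 with A_w > 0 = 2.
Sanity: Σ A_w = 8 = 2^3 = 8 ✓.


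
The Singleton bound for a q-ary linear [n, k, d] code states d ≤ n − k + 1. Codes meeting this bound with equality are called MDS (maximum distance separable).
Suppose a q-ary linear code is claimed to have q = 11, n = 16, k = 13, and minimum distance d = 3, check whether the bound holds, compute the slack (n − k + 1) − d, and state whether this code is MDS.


Singleton RHS = n − k + 1 = 4, slack = 1, bound satisfied, not MDS.

Singleton bound: d ≤ n − k + 1.
Here n = 16, k = 13, so n − k + 1 = 4.
Given d = 3, check d ≤ 4: YES.
Slack = (n − k + 1) − d = 1.
The code is NOT MDS (slack = 1 > 0).
Description: the claimed parameters are [16, 13, 3]_11; such a code would be non-MDS.


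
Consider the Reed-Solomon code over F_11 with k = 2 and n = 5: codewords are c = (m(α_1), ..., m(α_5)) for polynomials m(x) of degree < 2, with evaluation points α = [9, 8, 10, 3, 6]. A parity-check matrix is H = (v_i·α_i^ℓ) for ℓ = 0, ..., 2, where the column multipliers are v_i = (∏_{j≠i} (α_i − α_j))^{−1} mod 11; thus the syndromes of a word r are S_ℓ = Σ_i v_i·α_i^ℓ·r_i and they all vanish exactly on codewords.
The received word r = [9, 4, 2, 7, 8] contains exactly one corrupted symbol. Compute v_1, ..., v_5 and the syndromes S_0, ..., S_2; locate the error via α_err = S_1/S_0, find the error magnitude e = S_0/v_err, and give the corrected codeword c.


S = (6, 4, 10), error at position 2, error magnitude e = 10, c = [9, 5, 2, 7, 8].

Step 1: column multipliers v_i = (∏_{j≠i}(α_i − α_j))^{−1} mod 11.
  i = 1 (α = 9): (9−8)(9−10)(9−3)(9−6) = 1·(−1)·6·3 = −18 ≡ 4, so v_1 = 4^{−1} = 3 (mod 11).
  i = 2 (α = 8): (8−9)(8−10)(8−3)(8−6) = (−1)·(−2)·5·2 = 20 ≡ 9, so v_2 = 9^{−1} = 5 (mod 11).
  i = 3 (α = 10): (10−9)(10−8)(10−3)(10−6) = 1·2·7·4 = 56 ≡ 1, so v_3 = 1^{−1} = 1 (mod 11).
  i = 4 (α = 3): (3−9)(3−8)(3−10)(3−6) = (−6)·(−5)·(−7)·(−3) = 630 ≡ 3, so v_4 = 3^{−1} = 4 (mod 11).
  i = 5 (α = 6): (6−9)(6−8)(6−10)(6−3) = (−3)·(−2)·(−4)·3 = −72 ≡ 5, so v_5 = 5^{−1} = 9 (mod 11).
  v = [3, 5, 1, 4, 9].
Step 2: syndromes of r = [9, 4, 2, 7, 8] (all sums mod 11).
  S_0 = Σ v_i r_i = 3·9 + 5·4 + 1·2 + 4·7 + 9·8 = 149 ≡ 6.
  S_1 = Σ v_i α_i r_i = 3·9·9 + 5·8·4 + 1·10·2 + 4·3·7 + 9·6·8 = 939 ≡ 4.
  α_i^2 mod 11 = [4, 9, 1, 9, 3].
  S_2 = Σ v_i α_i^2 r_i = 3·4·9 + 5·9·4 + 1·1·2 + 4·9·7 + 9·3·8 = 758 ≡ 10.
  S = (6, 4, 10) ≠ 0, so r is not a codeword (an error is present).
Step 3: locate the error. For a single error e at position i, S_ℓ = v_i·e·α_i^ℓ, so α_err = S_1/S_0.
  S_0^{−1} = 6^{−1} = 2 (mod 11), so α_err = 4·2 = 8 ≡ 8 = α_2. Error position i = 2.
  Consistency check: S_2/S_1 = 10·3 = 30 ≡ 8 = α_err ✓ (single-error assumption holds).
Step 4: error magnitude e = S_0/v_2 = S_0·∏_{j≠2}(α_2 − α_j) = 6·9 = 54 ≡ 10 (mod 11).
Step 5: correct position 2: c_2 = r_2 − e = 4 − 10 ≡ 5 (mod 11). Hence c = [9, 5, 2, 7, 8].
  Check: interpolating c through the α_i gives m(x) = 6 + 4·x (degree < 2) with m(α_i) = c_i for every i, so c is indeed a codeword.


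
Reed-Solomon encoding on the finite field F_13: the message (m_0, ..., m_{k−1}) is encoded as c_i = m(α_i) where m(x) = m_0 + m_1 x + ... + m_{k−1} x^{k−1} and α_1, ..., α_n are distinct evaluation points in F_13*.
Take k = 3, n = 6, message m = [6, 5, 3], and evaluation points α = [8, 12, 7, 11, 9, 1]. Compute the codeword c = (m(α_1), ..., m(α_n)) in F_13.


c = [4, 4, 6, 8, 8, 1]

Message polynomial: m(x) = 6 + 5·x + 3·x^2 (mod 13).
For each evaluation point α_i, compute m(α_i) mod 13:
  α_1 = 8: Horner steps 3 → 3 → 4, so m(8) = 4.
  α_2 = 12: Horner steps 3 → 2 → 4, so m(12) = 4.
  α_3 = 7: Horner steps 3 → 0 → 6, so m(7) = 6.
  α_4 = 11: Horner steps 3 → 12 → 8, so m(11) = 8.
  α_5 = 9: Horner steps 3 → 6 → 8, so m(9) = 8.
  α_6 = 1: Horner steps 3 → 8 → 1, so m(1) = 1.
Codeword c = [4, 4, 6, 8, 8, 1] ∈ F_13^6.


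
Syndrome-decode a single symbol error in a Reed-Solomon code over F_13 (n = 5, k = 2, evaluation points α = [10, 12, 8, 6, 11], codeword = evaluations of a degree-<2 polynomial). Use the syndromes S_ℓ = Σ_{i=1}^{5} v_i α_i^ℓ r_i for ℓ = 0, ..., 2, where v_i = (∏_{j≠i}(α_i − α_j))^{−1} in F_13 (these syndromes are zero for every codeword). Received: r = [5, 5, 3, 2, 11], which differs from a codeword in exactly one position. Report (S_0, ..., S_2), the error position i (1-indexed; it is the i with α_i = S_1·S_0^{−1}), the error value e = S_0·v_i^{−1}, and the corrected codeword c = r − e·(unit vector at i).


S = (9, 12, 3), error at position 1, error magnitude e = 1, c = [4, 5, 3, 2, 11].

Step 1: column multipliers v_i = (∏_{j≠i}(α_i − α_j))^{−1} mod 13.
  i = 1 (α = 10): (10−12)(10−8)(10−6)(10−11) = (−2)·2·4·(−1) = 16 ≡ 3, so v_1 = 3^{−1} = 9 (mod 13).
  i = 2 (α = 12): (12−10)(12−8)(12−6)(12−11) = 2·4·6·1 = 48 ≡ 9, so v_2 = 9^{−1} = 3 (mod 13).
  i = 3 (α = 8): (8−10)(8−12)(8−6)(8−11) = (−2)·(−4)·2·(−3) = −48 ≡ 4, so v_3 = 4^{−1} = 10 (mod 13).
  i = 4 (α = 6): (6−10)(6−12)(6−8)(6−11) = (−4)·(−6)·(−2)·(−5) = 240 ≡ 6, so v_4 = 6^{−1} = 11 (mod 13).
  i = 5 (α = 11): (11−10)(11−12)(11−8)(11−6) = 1·(−1)·3·5 = −15 ≡ 11, so v_5 = 11^{−1} = 6 (mod 13).
  v = [9, 3, 10, 11, 6].
Step 2: syndromes of r = [5, 5, 3, 2, 11] (all sums mod 13).
  S_0 = Σ v_i r_i = 9·5 + 3·5 + 10·3 + 11·2 + 6·11 = 178 ≡ 9.
  S_1 = Σ v_i α_i r_i = 9·10·5 + 3·12·5 + 10·8·3 + 11·6·2 + 6·11·11 = 1728 ≡ 12.
  α_i^2 mod 13 = [9, 1, 12, 10, 4].
  S_2 = Σ v_i α_i^2 r_i = 9·9·5 + 3·1·5 + 10·12·3 + 11·10·2 + 6·4·11 = 1264 ≡ 3.
  S = (9, 12, 3) ≠ 0, so r is not a codeword (an error is present).
Step 3: locate the error. For a single error e at position i, S_ℓ = v_i·e·α_i^ℓ, so α_err = S_1/S_0.
  S_0^{−1} = 9^{−1} = 3 (mod 13), so α_err = 12·3 = 36 ≡ 10 = α_1. Error position i = 1.
  Consistency check: S_2/S_1 = 3·12 = 36 ≡ 10 = α_err ✓ (single-error assumption holds).
Step 4: error magnitude e = S_0/v_1 = S_0·∏_{j≠1}(α_1 − α_j) = 9·3 = 27 ≡ 1 (mod 13).
Step 5: correct position 1: c_1 = r_1 − e = 5 − 1 ≡ 4 (mod 13). Hence c = [4, 5, 3, 2, 11].
  Check: interpolating c through the α_i gives m(x) = 12 + 7·x (degree < 2) with m(α_i) = c_i for every i, so c is indeed a codeword.


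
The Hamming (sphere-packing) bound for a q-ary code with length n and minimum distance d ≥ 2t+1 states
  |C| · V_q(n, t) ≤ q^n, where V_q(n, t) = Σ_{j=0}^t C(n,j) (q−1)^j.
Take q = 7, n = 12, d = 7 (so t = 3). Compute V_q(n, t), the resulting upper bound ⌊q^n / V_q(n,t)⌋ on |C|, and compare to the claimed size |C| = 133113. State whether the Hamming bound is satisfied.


V_q(n, t) = 49969, q^n = 13841287201, Hamming bound = 276997, |C| = 133113 ≤ bound (satisfied).

Step 1: Compute V_q(n, t) = Σ_{j=0}^3 C(n, j) (q−1)^j.
  j = 0: C(12,0)·(6)^0 = 1·1 = 1.
  j = 1: C(12,1)·(6)^1 = 12·6 = 72.
  j = 2: C(12,2)·(6)^2 = 66·36 = 2376.
  j = 3: C(12,3)·(6)^3 = 220·216 = 47520.
  V_q(n, t) = 1 + 72 + 2376 + 47520 = 49969.
Step 2: q^n = 7^12 = 13841287201.
Step 3: Hamming bound ⌊q^n / V_q(n,t)⌋ = ⌊13841287201/49969⌋ = 276997.
Step 4: Compare |C| = 133113 to 276997: satisfied.
The claimed |C| lies below the Hamming bound.


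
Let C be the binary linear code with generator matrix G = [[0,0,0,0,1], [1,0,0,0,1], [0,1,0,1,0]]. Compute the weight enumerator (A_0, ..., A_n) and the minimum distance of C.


Weight distribution: A_0 = 1, A_1 = 2, A_2 = 2, A_3 = 2, A_4 = 1. Minimum distance d = 1.

Enumerate all 2^3 = 8 messages m ∈ F_2^3.
For each, compute codeword c = mG in F_2^5, then tally its weight.
  m = 000 → c = 00000, weight = 0.
  m = 100 → c = 00001, weight = 1.
  m = 010 → c = 10001, weight = 2.
  m = 110 → c = 10000, weight = 1.
  m = 001 → c = 01010, weight = 2.
  m = 101 → c = 01011, weight = 3.
  m = 011 → c = 11011, weight = 4.
  m = 111 → c = 11010, weight = 3.
Tally weights:
  weight 0: 1 codewords.
  weight 1: 2 codewords.
  weight 2: 2 codewords.
  weight 3: 2 codewords.
  weight 4: 1 codewords.
Minimum distance d = smallest w > 0 with A_w > 0 = 1.
Sanity: Σ A_w = 8 = 2^3 = 8 ✓.


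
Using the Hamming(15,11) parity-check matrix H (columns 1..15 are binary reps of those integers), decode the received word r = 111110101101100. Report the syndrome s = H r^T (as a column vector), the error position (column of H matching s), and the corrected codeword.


s = (0, 1, 0, 0)^T, error position = 4, corrected codeword c = 111010101101100

Compute s = H r^T mod 2 one row at a time:
  s_1 = 0 + 1 + 1 + 0 + 1 + 1 + 0 + 0 = 4 ≡ 0 (mod 2).
  s_2 = 1 + 1 + 0 + 1 + 1 + 1 + 0 + 0 = 5 ≡ 1 (mod 2).
  s_3 = 1 + 1 + 0 + 1 + 1 + 0 + 0 + 0 = 4 ≡ 0 (mod 2).
  s_4 = 1 + 1 + 1 + 1 + 1 + 0 + 1 + 0 = 6 ≡ 0 (mod 2).
s = (0, 1, 0, 0)^T — this equals column 4 of H (binary 0100), so error is at position 4.
Correct: flip bit 4 of r = 111110101101100 to get c = 111010101101100.


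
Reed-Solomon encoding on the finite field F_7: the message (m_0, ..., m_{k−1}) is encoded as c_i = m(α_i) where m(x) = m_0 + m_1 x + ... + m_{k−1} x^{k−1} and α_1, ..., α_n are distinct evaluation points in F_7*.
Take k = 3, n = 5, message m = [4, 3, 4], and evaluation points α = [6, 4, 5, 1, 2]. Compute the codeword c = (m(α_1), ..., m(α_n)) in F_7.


c = [5, 3, 0, 4, 5]

Message polynomial: m(x) = 4 + 3·x + 4·x^2 (mod 7).
For each evaluation point α_i, compute m(α_i) mod 7:
  α_1 = 6: Horner steps 4 → 6 → 5, so m(6) = 5.
  α_2 = 4: Horner steps 4 → 5 → 3, so m(4) = 3.
  α_3 = 5: Horner steps 4 → 2 → 0, so m(5) = 0.
  α_4 = 1: Horner steps 4 → 0 → 4, so m(1) = 4.
  α_5 = 2: Horner steps 4 → 4 → 5, so m(2) = 5.
Codeword c = [5, 3, 0, 4, 5] ∈ F_7^5.


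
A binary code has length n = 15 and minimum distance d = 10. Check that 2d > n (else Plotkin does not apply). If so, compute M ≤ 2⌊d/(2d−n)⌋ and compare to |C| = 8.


Plotkin bound M ≤ 4; given |C| = 8 > bound (violated).

Check applicability: 2d = 20, n = 15.
2d − n = 5 > 0, so Plotkin applies.
Compute d/(2d−n) = 10/5 ≈ 2.0000.
⌊d/(2d−n)⌋ = 2.
Plotkin bound: M ≤ 2·2 = 4.
Given |C| = 8, check: VIOLATED.
This |C| is above the Plotkin bound, so no binary code with n = 15, d = 10 and 8 codewords exists.


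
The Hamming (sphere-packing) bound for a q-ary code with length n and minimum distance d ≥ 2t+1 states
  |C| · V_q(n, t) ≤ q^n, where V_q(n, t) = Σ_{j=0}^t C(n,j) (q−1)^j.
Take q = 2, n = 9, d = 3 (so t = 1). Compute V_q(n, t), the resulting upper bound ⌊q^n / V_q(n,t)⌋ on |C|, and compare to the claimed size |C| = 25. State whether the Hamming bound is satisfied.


V_q(n, t) = 10, q^n = 512, Hamming bound = 51, |C| = 25 ≤ bound (satisfied).

Step 1: Compute V_q(n, t) = Σ_{j=0}^1 C(n, j) (q−1)^j.
  j = 0: C(9,0)·(1)^0 = 1·1 = 1.
  j = 1: C(9,1)·(1)^1 = 9·1 = 9.
  V_q(n, t) = 1 + 9 = 10.
Step 2: q^n = 2^9 = 512.
Step 3: Hamming bound ⌊q^n / V_q(n,t)⌋ = ⌊512/10⌋ = 51.
Step 4: Compare |C| = 25 to 51: satisfied.
The claimed |C| lies below the Hamming bound.


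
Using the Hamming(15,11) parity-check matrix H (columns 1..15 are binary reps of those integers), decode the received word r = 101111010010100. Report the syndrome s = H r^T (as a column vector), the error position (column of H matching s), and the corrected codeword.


s = (1, 0, 1, 1)^T, error position = 11, corrected codeword c = 101111010000100

Compute s = H r^T mod 2 one row at a time:
  s_1 = 1 + 0 + 0 + 1 + 0 + 1 + 0 + 0 = 3 ≡ 1 (mod 2).
  s_2 = 1 + 1 + 1 + 0 + 0 + 1 + 0 + 0 = 4 ≡ 0 (mod 2).
  s_3 = 0 + 1 + 1 + 0 + 0 + 1 + 0 + 0 = 3 ≡ 1 (mod 2).
  s_4 = 1 + 1 + 1 + 0 + 0 + 1 + 1 + 0 = 5 ≡ 1 (mod 2).
s = (1, 0, 1, 1)^T — this equals column 11 of H (binary 1011), so error is at position 11.
Correct: flip bit 11 of r = 101111010010100 to get c = 101111010000100.


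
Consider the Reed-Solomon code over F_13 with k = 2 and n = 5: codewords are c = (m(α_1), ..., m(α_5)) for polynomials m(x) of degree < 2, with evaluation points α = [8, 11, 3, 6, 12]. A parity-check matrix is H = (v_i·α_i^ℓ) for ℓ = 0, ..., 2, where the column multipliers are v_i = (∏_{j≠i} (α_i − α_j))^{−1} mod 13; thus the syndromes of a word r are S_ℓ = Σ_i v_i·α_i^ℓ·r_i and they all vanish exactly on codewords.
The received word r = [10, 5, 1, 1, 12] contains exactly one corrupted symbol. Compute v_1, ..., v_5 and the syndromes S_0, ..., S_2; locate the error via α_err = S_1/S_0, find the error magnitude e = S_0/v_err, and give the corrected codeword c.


S = (9, 2, 12), error at position 4, error magnitude e = 5, c = [10, 5, 1, 9, 12].

Step 1: column multipliers v_i = (∏_{j≠i}(α_i − α_j))^{−1} mod 13.
  i = 1 (α = 8): (8−11)(8−3)(8−6)(8−12) = (−3)·5·2·(−4) = 120 ≡ 3, so v_1 = 3^{−1} = 9 (mod 13).
  i = 2 (α = 11): (11−8)(11−3)(11−6)(11−12) = 3·8·5·(−1) = −120 ≡ 10, so v_2 = 10^{−1} = 4 (mod 13).
  i = 3 (α = 3): (3−8)(3−11)(3−6)(3−12) = (−5)·(−8)·(−3)·(−9) = 1080 ≡ 1, so v_3 = 1^{−1} = 1 (mod 13).
  i = 4 (α = 6): (6−8)(6−11)(6−3)(6−12) = (−2)·(−5)·3·(−6) = −180 ≡ 2, so v_4 = 2^{−1} = 7 (mod 13).
  i = 5 (α = 12): (12−8)(12−11)(12−3)(12−6) = 4·1·9·6 = 216 ≡ 8, so v_5 = 8^{−1} = 5 (mod 13).
  v = [9, 4, 1, 7, 5].
Step 2: syndromes of r = [10, 5, 1, 1, 12] (all sums mod 13).
  S_0 = Σ v_i r_i = 9·10 + 4·5 + 1·1 + 7·1 + 5·12 = 178 ≡ 9.
  S_1 = Σ v_i α_i r_i = 9·8·10 + 4·11·5 + 1·3·1 + 7·6·1 + 5·12·12 = 1705 ≡ 2.
  α_i^2 mod 13 = [12, 4, 9, 10, 1].
  S_2 = Σ v_i α_i^2 r_i = 9·12·10 + 4·4·5 + 1·9·1 + 7·10·1 + 5·1·12 = 1299 ≡ 12.
  S = (9, 2, 12) ≠ 0, so r is not a codeword (an error is present).
Step 3: locate the error. For a single error e at position i, S_ℓ = v_i·e·α_i^ℓ, so α_err = S_1/S_0.
  S_0^{−1} = 9^{−1} = 3 (mod 13), so α_err = 2·3 = 6 ≡ 6 = α_4. Error position i = 4.
  Consistency check: S_2/S_1 = 12·7 = 84 ≡ 6 = α_err ✓ (single-error assumption holds).
Step 4: error magnitude e = S_0/v_4 = S_0·∏_{j≠4}(α_4 − α_j) = 9·2 = 18 ≡ 5 (mod 13).
Step 5: correct position 4: c_4 = r_4 − e = 1 − 5 ≡ 9 (mod 13). Hence c = [10, 5, 1, 9, 12].
  Check: interpolating c through the α_i gives m(x) = 6 + 7·x (degree < 2) with m(α_i) = c_i for every i, so c is indeed a codeword.


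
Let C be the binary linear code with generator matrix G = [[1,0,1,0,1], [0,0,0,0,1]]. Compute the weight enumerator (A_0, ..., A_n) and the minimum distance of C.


Weight distribution: A_0 = 1, A_1 = 1, A_2 = 1, A_3 = 1. Minimum distance d = 1.

Enumerate all 2^2 = 4 messages m ∈ F_2^2.
For each, compute codeword c = mG in F_2^5, then tally its weight.
  m = 00 → c = 00000, weight = 0.
  m = 10 → c = 10101, weight = 3.
  m = 01 → c = 00001, weight = 1.
  m = 11 → c = 10100, weight = 2.
Tally weights:
  weight 0: 1 codewords.
  weight 1: 1 codewords.
  weight 2: 1 codewords.
  weight 3: 1 codewords.
Minimum distance d = smallest w > 0 with A_w > 0 = 1.
Sanity: Σ A_w = 4 = 2^2 = 4 ✓.


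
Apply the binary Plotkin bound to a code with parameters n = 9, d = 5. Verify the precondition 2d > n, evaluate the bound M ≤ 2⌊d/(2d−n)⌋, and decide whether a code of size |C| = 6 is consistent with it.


Plotkin bound M ≤ 10; given |C| = 6 ≤ bound (satisfied).

Check applicability: 2d = 10, n = 9.
2d − n = 1 > 0, so Plotkin applies.
Compute d/(2d−n) = 5/1 ≈ 5.0000.
⌊d/(2d−n)⌋ = 5.
Plotkin bound: M ≤ 2·5 = 10.
Given |C| = 6, check: satisfied.
This |C| is below the Plotkin bound.


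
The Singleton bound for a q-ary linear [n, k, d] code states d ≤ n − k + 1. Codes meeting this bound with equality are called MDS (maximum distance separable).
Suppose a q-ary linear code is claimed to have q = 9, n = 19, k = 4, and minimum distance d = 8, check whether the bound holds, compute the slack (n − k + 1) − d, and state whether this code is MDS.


Singleton RHS = n − k + 1 = 16, slack = 8, bound satisfied, not MDS.

Singleton bound: d ≤ n − k + 1.
Here n = 19, k = 4, so n − k + 1 = 16.
Given d = 8, check d ≤ 16: YES.
Slack = (n − k + 1) − d = 8.
The code is NOT MDS (slack = 8 > 0).
Description: the claimed parameters are [19, 4, 8]_9; such a code would be non-MDS.


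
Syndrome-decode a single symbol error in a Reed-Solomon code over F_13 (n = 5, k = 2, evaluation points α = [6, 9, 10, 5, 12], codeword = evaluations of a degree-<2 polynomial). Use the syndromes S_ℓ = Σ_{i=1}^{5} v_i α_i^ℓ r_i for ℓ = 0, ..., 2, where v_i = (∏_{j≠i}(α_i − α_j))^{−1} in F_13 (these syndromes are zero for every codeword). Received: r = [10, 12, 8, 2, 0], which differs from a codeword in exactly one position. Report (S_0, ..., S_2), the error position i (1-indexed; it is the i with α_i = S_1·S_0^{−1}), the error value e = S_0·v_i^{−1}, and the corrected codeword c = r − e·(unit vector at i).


S = (2, 12, 7), error at position 1, error magnitude e = 12, c = [11, 12, 8, 2, 0].

Step 1: column multipliers v_i = (∏_{j≠i}(α_i − α_j))^{−1} mod 13.
  i = 1 (α = 6): (6−9)(6−10)(6−5)(6−12) = (−3)·(−4)·1·(−6) = −72 ≡ 6, so v_1 = 6^{−1} = 11 (mod 13).
  i = 2 (α = 9): (9−6)(9−10)(9−5)(9−12) = 3·(−1)·4·(−3) = 36 ≡ 10, so v_2 = 10^{−1} = 4 (mod 13).
  i = 3 (α = 10): (10−6)(10−9)(10−5)(10−12) = 4·1·5·(−2) = −40 ≡ 12, so v_3 = 12^{−1} = 12 (mod 13).
  i = 4 (α = 5): (5−6)(5−9)(5−10)(5−12) = (−1)·(−4)·(−5)·(−7) = 140 ≡ 10, so v_4 = 10^{−1} = 4 (mod 13).
  i = 5 (α = 12): (12−6)(12−9)(12−10)(12−5) = 6·3·2·7 = 252 ≡ 5, so v_5 = 5^{−1} = 8 (mod 13).
  v = [11, 4, 12, 4, 8].
Step 2: syndromes of r = [10, 12, 8, 2, 0] (all sums mod 13).
  S_0 = Σ v_i r_i = 11·10 + 4·12 + 12·8 + 4·2 + 8·0 = 262 ≡ 2.
  S_1 = Σ v_i α_i r_i = 11·6·10 + 4·9·12 + 12·10·8 + 4·5·2 + 8·12·0 = 2092 ≡ 12.
  α_i^2 mod 13 = [10, 3, 9, 12, 1].
  S_2 = Σ v_i α_i^2 r_i = 11·10·10 + 4·3·12 + 12·9·8 + 4·12·2 + 8·1·0 = 2204 ≡ 7.
  S = (2, 12, 7) ≠ 0, so r is not a codeword (an error is present).
Step 3: locate the error. For a single error e at position i, S_ℓ = v_i·e·α_i^ℓ, so α_err = S_1/S_0.
  S_0^{−1} = 2^{−1} = 7 (mod 13), so α_err = 12·7 = 84 ≡ 6 = α_1. Error position i = 1.
  Consistency check: S_2/S_1 = 7·12 = 84 ≡ 6 = α_err ✓ (single-error assumption holds).
Step 4: error magnitude e = S_0/v_1 = S_0·∏_{j≠1}(α_1 − α_j) = 2·6 = 12 ≡ 12 (mod 13).
Step 5: correct position 1: c_1 = r_1 − e = 10 − 12 ≡ 11 (mod 13). Hence c = [11, 12, 8, 2, 0].
  Check: interpolating c through the α_i gives m(x) = 9 + 9·x (degree < 2) with m(α_i) = c_i for every i, so c is indeed a codeword.


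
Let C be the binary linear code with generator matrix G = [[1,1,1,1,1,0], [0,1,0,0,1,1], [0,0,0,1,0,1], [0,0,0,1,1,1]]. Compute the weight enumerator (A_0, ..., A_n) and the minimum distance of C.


Weight distribution: A_0 = 1, A_1 = 1, A_2 = 4, A_3 = 4, A_4 = 3, A_5 = 3. Minimum distance d = 1.

Enumerate all 2^4 = 16 messages m ∈ F_2^4.
For each, compute codeword c = mG in F_2^6, then tally its weight.
  m = 0000 → c = 000000, weight = 0.
  m = 1000 → c = 111110, weight = 5.
  m = 0100 → c = 010011, weight = 3.
  m = 1100 → c = 101101, weight = 4.
  m = 0010 → c = 000101, weight = 2.
  m = 1010 → c = 111011, weight = 5.
  m = 0110 → c = 010110, weight = 3.
  m = 1110 → c = 101000, weight = 2.
  m = 0001 → c = 000111, weight = 3.
  m = 1001 → c = 111001, weight = 4.
  m = 0101 → c = 010100, weight = 2.
  m = 1101 → c = 101010, weight = 3.
  m = 0011 → c = 000010, weight = 1.
  m = 1011 → c = 111100, weight = 4.
  m = 0111 → c = 010001, weight = 2.
  m = 1111 → c = 101111, weight = 5.
Tally weights:
  weight 0: 1 codewords.
  weight 1: 1 codewords.
  weight 2: 4 codewords.
  weight 3: 4 codewords.
  weight 4: 3 codewords.
  weight 5: 3 codewords.
Minimum distance d = smallest w > 0 with A_w > 0 = 1.
Sanity: Σ A_w = 16 = 2^4 = 16 ✓.


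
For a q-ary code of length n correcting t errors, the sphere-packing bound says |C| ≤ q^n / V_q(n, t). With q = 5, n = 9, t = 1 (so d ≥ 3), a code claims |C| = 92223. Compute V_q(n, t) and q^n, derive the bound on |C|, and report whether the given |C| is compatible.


V_q(n, t) = 37, q^n = 1953125, Hamming bound = 52787, |C| = 92223 > bound (violated).

Step 1: Compute V_q(n, t) = Σ_{j=0}^1 C(n, j) (q−1)^j.
  j = 0: C(9,0)·(4)^0 = 1·1 = 1.
  j = 1: C(9,1)·(4)^1 = 9·4 = 36.
  V_q(n, t) = 1 + 36 = 37.
Step 2: q^n = 5^9 = 1953125.
Step 3: Hamming bound ⌊q^n / V_q(n,t)⌋ = ⌊1953125/37⌋ = 52787.
Step 4: Compare |C| = 92223 to 52787: violated.
The claimed |C| lies above the Hamming bound, so no 5-ary code of length 9 with d ≥ 3 can have 92223 codewords.


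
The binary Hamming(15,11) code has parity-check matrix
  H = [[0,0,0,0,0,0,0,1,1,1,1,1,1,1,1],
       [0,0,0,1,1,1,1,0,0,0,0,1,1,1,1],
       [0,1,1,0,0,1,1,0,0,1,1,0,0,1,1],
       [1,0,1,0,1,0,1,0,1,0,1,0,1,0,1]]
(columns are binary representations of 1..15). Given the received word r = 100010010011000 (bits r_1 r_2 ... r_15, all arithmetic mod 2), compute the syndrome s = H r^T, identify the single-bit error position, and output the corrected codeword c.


s = (1, 0, 1, 1)^T, error position = 11, corrected codeword c = 100010010001000

Compute s = H r^T mod 2 one row at a time:
  s_1 = 1 + 0 + 0 + 1 + 1 + 0 + 0 + 0 = 3 ≡ 1 (mod 2).
  s_2 = 0 + 1 + 0 + 0 + 1 + 0 + 0 + 0 = 2 ≡ 0 (mod 2).
  s_3 = 0 + 0 + 0 + 0 + 0 + 1 + 0 + 0 = 1 ≡ 1 (mod 2).
  s_4 = 1 + 0 + 1 + 0 + 0 + 1 + 0 + 0 = 3 ≡ 1 (mod 2).
s = (1, 0, 1, 1)^T — this equals column 11 of H (binary 1011), so error is at position 11.
Correct: flip bit 11 of r = 100010010011000 to get c = 100010010001000.


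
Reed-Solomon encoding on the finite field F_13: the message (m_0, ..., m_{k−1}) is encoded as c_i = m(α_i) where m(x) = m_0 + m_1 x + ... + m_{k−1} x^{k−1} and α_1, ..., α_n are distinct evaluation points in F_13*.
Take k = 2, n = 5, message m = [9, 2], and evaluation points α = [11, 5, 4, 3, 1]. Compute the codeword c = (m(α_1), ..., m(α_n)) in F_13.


c = [5, 6, 4, 2, 11]

Message polynomial: m(x) = 9 + 2·x (mod 13).
For each evaluation point α_i, compute m(α_i) mod 13:
  α_1 = 11: Horner steps 2 → 5, so m(11) = 5.
  α_2 = 5: Horner steps 2 → 6, so m(5) = 6.
  α_3 = 4: Horner steps 2 → 4, so m(4) = 4.
  α_4 = 3: Horner steps 2 → 2, so m(3) = 2.
  α_5 = 1: Horner steps 2 → 11, so m(1) = 11.
Codeword c = [5, 6, 4, 2, 11] ∈ F_13^5.


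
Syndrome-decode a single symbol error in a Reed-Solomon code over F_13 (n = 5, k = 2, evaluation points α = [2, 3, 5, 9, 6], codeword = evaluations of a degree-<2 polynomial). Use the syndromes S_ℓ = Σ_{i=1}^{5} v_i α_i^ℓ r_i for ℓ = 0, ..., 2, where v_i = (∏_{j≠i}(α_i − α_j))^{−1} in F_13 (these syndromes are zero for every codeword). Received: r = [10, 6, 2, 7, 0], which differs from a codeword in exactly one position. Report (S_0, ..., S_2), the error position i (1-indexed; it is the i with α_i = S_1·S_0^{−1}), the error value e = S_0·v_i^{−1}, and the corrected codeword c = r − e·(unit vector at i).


S = (9, 5, 10), error at position 1, error magnitude e = 2, c = [8, 6, 2, 7, 0].

Step 1: column multipliers v_i = (∏_{j≠i}(α_i − α_j))^{−1} mod 13.
  i = 1 (α = 2): (2−3)(2−5)(2−9)(2−6) = (−1)·(−3)·(−7)·(−4) = 84 ≡ 6, so v_1 = 6^{−1} = 11 (mod 13).
  i = 2 (α = 3): (3−2)(3−5)(3−9)(3−6) = 1·(−2)·(−6)·(−3) = −36 ≡ 3, so v_2 = 3^{−1} = 9 (mod 13).
  i = 3 (α = 5): (5−2)(5−3)(5−9)(5−6) = 3·2·(−4)·(−1) = 24 ≡ 11, so v_3 = 11^{−1} = 6 (mod 13).
  i = 4 (α = 9): (9−2)(9−3)(9−5)(9−6) = 7·6·4·3 = 504 ≡ 10, so v_4 = 10^{−1} = 4 (mod 13).
  i = 5 (α = 6): (6−2)(6−3)(6−5)(6−9) = 4·3·1·(−3) = −36 ≡ 3, so v_5 = 3^{−1} = 9 (mod 13).
  v = [11, 9, 6, 4, 9].
Step 2: syndromes of r = [10, 6, 2, 7, 0] (all sums mod 13).
  S_0 = Σ v_i r_i = 11·10 + 9·6 + 6·2 + 4·7 + 9·0 = 204 ≡ 9.
  S_1 = Σ v_i α_i r_i = 11·2·10 + 9·3·6 + 6·5·2 + 4·9·7 + 9·6·0 = 694 ≡ 5.
  α_i^2 mod 13 = [4, 9, 12, 3, 10].
  S_2 = Σ v_i α_i^2 r_i = 11·4·10 + 9·9·6 + 6·12·2 + 4·3·7 + 9·10·0 = 1154 ≡ 10.
  S = (9, 5, 10) ≠ 0, so r is not a codeword (an error is present).
Step 3: locate the error. For a single error e at position i, S_ℓ = v_i·e·α_i^ℓ, so α_err = S_1/S_0.
  S_0^{−1} = 9^{−1} = 3 (mod 13), so α_err = 5·3 = 15 ≡ 2 = α_1. Error position i = 1.
  Consistency check: S_2/S_1 = 10·8 = 80 ≡ 2 = α_err ✓ (single-error assumption holds).
Step 4: error magnitude e = S_0/v_1 = S_0·∏_{j≠1}(α_1 − α_j) = 9·6 = 54 ≡ 2 (mod 13).
Step 5: correct position 1: c_1 = r_1 − e = 10 − 2 ≡ 8 (mod 13). Hence c = [8, 6, 2, 7, 0].
  Check: interpolating c through the α_i gives m(x) = 12 + 11·x (degree < 2) with m(α_i) = c_i for every i, so c is indeed a codeword.


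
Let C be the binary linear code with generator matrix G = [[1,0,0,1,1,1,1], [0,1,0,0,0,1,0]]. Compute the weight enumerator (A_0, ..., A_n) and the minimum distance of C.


Weight distribution: A_0 = 1, A_2 = 1, A_5 = 2. Minimum distance d = 2.

Enumerate all 2^2 = 4 messages m ∈ F_2^2.
For each, compute codeword c = mG in F_2^7, then tally its weight.
  m = 00 → c = 0000000, weight = 0.
  m = 10 → c = 1001111, weight = 5.
  m = 01 → c = 0100010, weight = 2.
  m = 11 → c = 1101101, weight = 5.
Tally weights:
  weight 0: 1 codewords.
  weight 2: 1 codewords.
  weight 5: 2 codewords.
Minimum distance d = smallest w > 0 with A_w > 0 = 2.
Sanity: Σ A_w = 4 = 2^2 = 4 ✓.


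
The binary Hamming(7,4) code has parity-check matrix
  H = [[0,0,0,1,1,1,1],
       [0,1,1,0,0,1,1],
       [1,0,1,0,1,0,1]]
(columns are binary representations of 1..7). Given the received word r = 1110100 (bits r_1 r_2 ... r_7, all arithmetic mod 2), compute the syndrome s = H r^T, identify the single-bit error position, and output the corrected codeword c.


s = (1, 0, 1)^T, error position = 5, corrected codeword c = 1110000

Compute s = H r^T mod 2 one row at a time:
  s_1 = 0 + 1 + 0 + 0 = 1 ≡ 1 (mod 2).
  s_2 = 1 + 1 + 0 + 0 = 2 ≡ 0 (mod 2).
  s_3 = 1 + 1 + 1 + 0 = 3 ≡ 1 (mod 2).
s = (1, 0, 1)^T — this equals column 5 of H (binary 101), so error is at position 5.
Correct: flip bit 5 of r = 1110100 to get c = 1110000.


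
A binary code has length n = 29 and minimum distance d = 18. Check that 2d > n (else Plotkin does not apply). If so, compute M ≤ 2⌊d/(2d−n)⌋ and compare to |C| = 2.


Plotkin bound M ≤ 4; given |C| = 2 ≤ bound (satisfied).

Check applicability: 2d = 36, n = 29.
2d − n = 7 > 0, so Plotkin applies.
Compute d/(2d−n) = 18/7 ≈ 2.5714.
⌊d/(2d−n)⌋ = 2.
Plotkin bound: M ≤ 2·2 = 4.
Given |C| = 2, check: satisfied.
This |C| is below the Plotkin bound.


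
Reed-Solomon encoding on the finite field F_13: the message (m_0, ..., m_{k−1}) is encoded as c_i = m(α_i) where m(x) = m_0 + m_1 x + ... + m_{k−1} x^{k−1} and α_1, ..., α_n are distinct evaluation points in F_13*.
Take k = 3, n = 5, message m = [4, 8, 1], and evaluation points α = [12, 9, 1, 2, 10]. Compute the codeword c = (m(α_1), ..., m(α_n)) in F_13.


c = [10, 1, 0, 11, 2]

Message polynomial: m(x) = 4 + 8·x + 1·x^2 (mod 13).
For each evaluation point α_i, compute m(α_i) mod 13:
  α_1 = 12: Horner steps 1 → 7 → 10, so m(12) = 10.
  α_2 = 9: Horner steps 1 → 4 → 1, so m(9) = 1.
  α_3 = 1: Horner steps 1 → 9 → 0, so m(1) = 0.
  α_4 = 2: Horner steps 1 → 10 → 11, so m(2) = 11.
  α_5 = 10: Horner steps 1 → 5 → 2, so m(10) = 2.
Codeword c = [10, 1, 0, 11, 2] ∈ F_13^5.


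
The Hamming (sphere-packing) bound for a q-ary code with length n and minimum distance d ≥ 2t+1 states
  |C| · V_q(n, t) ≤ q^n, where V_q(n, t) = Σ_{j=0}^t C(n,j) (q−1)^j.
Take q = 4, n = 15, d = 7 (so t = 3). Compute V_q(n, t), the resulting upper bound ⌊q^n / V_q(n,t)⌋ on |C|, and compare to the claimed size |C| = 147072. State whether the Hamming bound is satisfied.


V_q(n, t) = 13276, q^n = 1073741824, Hamming bound = 80878, |C| = 147072 > bound (violated).

Step 1: Compute V_q(n, t) = Σ_{j=0}^3 C(n, j) (q−1)^j.
  j = 0: C(15,0)·(3)^0 = 1·1 = 1.
  j = 1: C(15,1)·(3)^1 = 15·3 = 45.
  j = 2: C(15,2)·(3)^2 = 105·9 = 945.
  j = 3: C(15,3)·(3)^3 = 455·27 = 12285.
  V_q(n, t) = 1 + 45 + 945 + 12285 = 13276.
Step 2: q^n = 4^15 = 1073741824.
Step 3: Hamming bound ⌊q^n / V_q(n,t)⌋ = ⌊1073741824/13276⌋ = 80878.
Step 4: Compare |C| = 147072 to 80878: violated.
The claimed |C| lies above the Hamming bound, so no 4-ary code of length 15 with d ≥ 7 can have 147072 codewords.


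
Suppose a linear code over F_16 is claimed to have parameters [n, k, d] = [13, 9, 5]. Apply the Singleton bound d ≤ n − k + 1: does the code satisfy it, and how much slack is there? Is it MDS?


Singleton RHS = n − k + 1 = 5, slack = 0, bound satisfied, MDS.

Singleton bound: d ≤ n − k + 1.
Here n = 13, k = 9, so n − k + 1 = 5.
Given d = 5, check d ≤ 5: YES.
Slack = (n − k + 1) − d = 0.
The code is MDS (slack = 0).
Description: the claimed parameters are [13, 9, 5]_16; such a code would be MDS (meets Singleton bound).


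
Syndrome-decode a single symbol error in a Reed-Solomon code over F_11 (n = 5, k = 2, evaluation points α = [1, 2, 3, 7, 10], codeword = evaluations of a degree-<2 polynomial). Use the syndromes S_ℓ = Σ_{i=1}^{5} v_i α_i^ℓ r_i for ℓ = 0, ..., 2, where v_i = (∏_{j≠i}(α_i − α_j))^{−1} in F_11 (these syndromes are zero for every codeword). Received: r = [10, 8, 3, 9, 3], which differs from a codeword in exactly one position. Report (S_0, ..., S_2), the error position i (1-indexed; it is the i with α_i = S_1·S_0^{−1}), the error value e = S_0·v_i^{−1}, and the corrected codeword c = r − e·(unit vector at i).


S = (8, 2, 6), error at position 3, error magnitude e = 8, c = [10, 8, 6, 9, 3].

Step 1: column multipliers v_i = (∏_{j≠i}(α_i − α_j))^{−1} mod 11.
  i = 1 (α = 1): (1−2)(1−3)(1−7)(1−10) = (−1)·(−2)·(−6)·(−9) = 108 ≡ 9, so v_1 = 9^{−1} = 5 (mod 11).
  i = 2 (α = 2): (2−1)(2−3)(2−7)(2−10) = 1·(−1)·(−5)·(−8) = −40 ≡ 4, so v_2 = 4^{−1} = 3 (mod 11).
  i = 3 (α = 3): (3−1)(3−2)(3−7)(3−10) = 2·1·(−4)·(−7) = 56 ≡ 1, so v_3 = 1^{−1} = 1 (mod 11).
  i = 4 (α = 7): (7−1)(7−2)(7−3)(7−10) = 6·5·4·(−3) = −360 ≡ 3, so v_4 = 3^{−1} = 4 (mod 11).
  i = 5 (α = 10): (10−1)(10−2)(10−3)(10−7) = 9·8·7·3 = 1512 ≡ 5, so v_5 = 5^{−1} = 9 (mod 11).
  v = [5, 3, 1, 4, 9].
Step 2: syndromes of r = [10, 8, 3, 9, 3] (all sums mod 11).
  S_0 = Σ v_i r_i = 5·10 + 3·8 + 1·3 + 4·9 + 9·3 = 140 ≡ 8.
  S_1 = Σ v_i α_i r_i = 5·1·10 + 3·2·8 + 1·3·3 + 4·7·9 + 9·10·3 = 629 ≡ 2.
  α_i^2 mod 11 = [1, 4, 9, 5, 1].
  S_2 = Σ v_i α_i^2 r_i = 5·1·10 + 3·4·8 + 1·9·3 + 4·5·9 + 9·1·3 = 380 ≡ 6.
  S = (8, 2, 6) ≠ 0, so r is not a codeword (an error is present).
Step 3: locate the error. For a single error e at position i, S_ℓ = v_i·e·α_i^ℓ, so α_err = S_1/S_0.
  S_0^{−1} = 8^{−1} = 7 (mod 11), so α_err = 2·7 = 14 ≡ 3 = α_3. Error position i = 3.
  Consistency check: S_2/S_1 = 6·6 = 36 ≡ 3 = α_err ✓ (single-error assumption holds).
Step 4: error magnitude e = S_0/v_3 = S_0·∏_{j≠3}(α_3 − α_j) = 8·1 = 8 ≡ 8 (mod 11).
Step 5: correct position 3: c_3 = r_3 − e = 3 − 8 ≡ 6 (mod 11). Hence c = [10, 8, 6, 9, 3].
  Check: interpolating c through the α_i gives m(x) = 1 + 9·x (degree < 2) with m(α_i) = c_i for every i, so c is indeed a codeword.


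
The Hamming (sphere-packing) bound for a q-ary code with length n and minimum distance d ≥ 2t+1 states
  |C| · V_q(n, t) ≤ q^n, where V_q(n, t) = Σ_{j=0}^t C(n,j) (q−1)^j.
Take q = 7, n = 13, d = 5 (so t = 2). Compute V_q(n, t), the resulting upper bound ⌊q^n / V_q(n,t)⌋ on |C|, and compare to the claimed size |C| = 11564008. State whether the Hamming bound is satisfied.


V_q(n, t) = 2887, q^n = 96889010407, Hamming bound = 33560446, |C| = 11564008 ≤ bound (satisfied).

Step 1: Compute V_q(n, t) = Σ_{j=0}^2 C(n, j) (q−1)^j.
  j = 0: C(13,0)·(6)^0 = 1·1 = 1.
  j = 1: C(13,1)·(6)^1 = 13·6 = 78.
  j = 2: C(13,2)·(6)^2 = 78·36 = 2808.
  V_q(n, t) = 1 + 78 + 2808 = 2887.
Step 2: q^n = 7^13 = 96889010407.
Step 3: Hamming bound ⌊q^n / V_q(n,t)⌋ = ⌊96889010407/2887⌋ = 33560446.
Step 4: Compare |C| = 11564008 to 33560446: satisfied.
The claimed |C| lies below the Hamming bound.


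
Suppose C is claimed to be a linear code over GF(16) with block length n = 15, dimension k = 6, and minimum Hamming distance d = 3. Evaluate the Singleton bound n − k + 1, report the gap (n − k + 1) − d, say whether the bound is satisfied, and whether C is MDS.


Singleton RHS = n − k + 1 = 10, slack = 7, bound satisfied, not MDS.

Singleton bound: d ≤ n − k + 1.
Here n = 15, k = 6, so n − k + 1 = 10.
Given d = 3, check d ≤ 10: YES.
Slack = (n − k + 1) − d = 7.
The code is NOT MDS (slack = 7 > 0).
Description: the claimed parameters are [15, 6, 3]_16; such a code would be non-MDS.


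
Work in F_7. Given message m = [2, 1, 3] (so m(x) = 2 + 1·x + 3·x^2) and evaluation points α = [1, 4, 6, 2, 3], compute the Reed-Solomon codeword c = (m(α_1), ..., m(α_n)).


c = [6, 5, 4, 2, 4]

Message polynomial: m(x) = 2 + 1·x + 3·x^2 (mod 7).
For each evaluation point α_i, compute m(α_i) mod 7:
  α_1 = 1: Horner steps 3 → 4 → 6, so m(1) = 6.
  α_2 = 4: Horner steps 3 → 6 → 5, so m(4) = 5.
  α_3 = 6: Horner steps 3 → 5 → 4, so m(6) = 4.
  α_4 = 2: Horner steps 3 → 0 → 2, so m(2) = 2.
  α_5 = 3: Horner steps 3 → 3 → 4, so m(3) = 4.
Codeword c = [6, 5, 4, 2, 4] ∈ F_7^5.


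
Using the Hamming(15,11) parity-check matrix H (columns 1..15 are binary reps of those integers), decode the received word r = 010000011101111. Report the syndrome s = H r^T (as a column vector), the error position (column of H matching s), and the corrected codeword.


s = (1, 0, 0, 1)^T, error position = 9, corrected codeword c = 010000010101111

Compute s = H r^T mod 2 one row at a time:
  s_1 = 1 + 1 + 1 + 0 + 1 + 1 + 1 + 1 = 7 ≡ 1 (mod 2).
  s_2 = 0 + 0 + 0 + 0 + 1 + 1 + 1 + 1 = 4 ≡ 0 (mod 2).
  s_3 = 1 + 0 + 0 + 0 + 1 + 0 + 1 + 1 = 4 ≡ 0 (mod 2).
  s_4 = 0 + 0 + 0 + 0 + 1 + 0 + 1 + 1 = 3 ≡ 1 (mod 2).
s = (1, 0, 0, 1)^T — this equals column 9 of H (binary 1001), so error is at position 9.
Correct: flip bit 9 of r = 010000011101111 to get c = 010000010101111.
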